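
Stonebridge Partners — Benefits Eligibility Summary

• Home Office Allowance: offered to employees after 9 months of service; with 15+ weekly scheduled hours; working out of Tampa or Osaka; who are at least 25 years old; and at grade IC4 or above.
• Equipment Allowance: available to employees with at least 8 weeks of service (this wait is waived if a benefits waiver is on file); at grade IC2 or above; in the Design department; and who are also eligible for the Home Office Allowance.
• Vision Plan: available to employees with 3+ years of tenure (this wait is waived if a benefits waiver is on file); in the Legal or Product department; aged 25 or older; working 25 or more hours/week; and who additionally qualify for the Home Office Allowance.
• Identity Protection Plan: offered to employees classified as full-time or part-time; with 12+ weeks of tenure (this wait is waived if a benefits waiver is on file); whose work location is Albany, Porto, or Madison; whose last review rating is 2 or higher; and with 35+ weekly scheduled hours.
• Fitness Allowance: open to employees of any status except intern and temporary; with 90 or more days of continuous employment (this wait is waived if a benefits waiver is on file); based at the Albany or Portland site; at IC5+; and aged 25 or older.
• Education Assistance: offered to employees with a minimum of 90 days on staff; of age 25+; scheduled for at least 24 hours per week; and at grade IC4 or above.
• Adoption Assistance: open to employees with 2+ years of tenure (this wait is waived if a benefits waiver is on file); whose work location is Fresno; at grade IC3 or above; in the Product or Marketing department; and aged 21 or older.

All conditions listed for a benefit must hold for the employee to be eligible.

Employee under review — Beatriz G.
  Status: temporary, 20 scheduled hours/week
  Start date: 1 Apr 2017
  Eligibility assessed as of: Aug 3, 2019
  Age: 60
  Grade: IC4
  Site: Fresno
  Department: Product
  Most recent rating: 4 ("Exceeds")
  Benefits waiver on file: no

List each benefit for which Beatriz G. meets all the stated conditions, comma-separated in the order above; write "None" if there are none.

Adoption Assistance

Service from 1 Apr 2017 to Aug 3, 2019: 854 days.
Home Office Allowance — service 854 days ≥ 9 months (≈270 days) ✓; 20 hrs/wk ≥ 15 ✓; site Fresno ✗ (not Tampa or Osaka) → not eligible.
Equipment Allowance — no waiver, service 854 days ≥ 8 weeks (≈56 days) ✓; grade IC4 ≥ IC2 ✓; dept Product ✗ → not eligible.
Vision Plan — no waiver, service 854 days < 3 years (≈1095 days) ✗ → not eligible.
Identity Protection Plan — status temporary ✗ (requires full-time or part-time) → not eligible.
Fitness Allowance — status temporary ✗ (excluded) → not eligible.
Education Assistance — service 854 days ≥ 90 days ✓; age 60 ≥ 25 ✓; 20 hrs/wk < 24 ✗ → not eligible.
Adoption Assistance — no waiver, service 854 days ≥ 2 years (≈730 days) ✓; site Fresno ✓; grade IC4 ≥ IC3 ✓; dept Product ✓; age 60 ≥ 21 ✓ → eligible.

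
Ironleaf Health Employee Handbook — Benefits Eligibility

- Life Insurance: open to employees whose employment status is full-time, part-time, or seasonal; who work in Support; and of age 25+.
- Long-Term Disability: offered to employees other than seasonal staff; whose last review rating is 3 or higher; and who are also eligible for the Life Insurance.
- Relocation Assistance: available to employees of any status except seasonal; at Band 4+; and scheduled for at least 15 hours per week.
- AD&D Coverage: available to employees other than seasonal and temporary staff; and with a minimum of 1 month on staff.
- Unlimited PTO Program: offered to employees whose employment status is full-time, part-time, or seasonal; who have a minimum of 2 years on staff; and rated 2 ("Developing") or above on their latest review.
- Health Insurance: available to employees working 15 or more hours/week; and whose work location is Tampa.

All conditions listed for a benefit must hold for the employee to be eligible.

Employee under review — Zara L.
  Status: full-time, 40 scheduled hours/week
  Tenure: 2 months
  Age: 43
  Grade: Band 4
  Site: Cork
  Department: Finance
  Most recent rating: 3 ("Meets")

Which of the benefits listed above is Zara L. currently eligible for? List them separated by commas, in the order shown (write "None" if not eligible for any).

Relocation Assistance, AD&D Coverage

Life Insurance — status full-time ✓; dept Finance ✗ → not eligible.
Long-Term Disability — status full-time ✓ (not excluded); rating 3 ≥ 3 ✓; not eligible for Life Insurance ✗ → not eligible.
Relocation Assistance — status full-time ✓ (not excluded); grade Band 4 ≥ Band 4 ✓; 40 hrs/wk ≥ 15 ✓ → eligible.
AD&D Coverage — status full-time ✓ (not excluded); service 2 months ≥ 1 month ✓ → eligible.
Unlimited PTO Program — status full-time ✓; service 2 months < 2 years (≈730 days) ✗ → not eligible.
Health Insurance — 40 hrs/wk ≥ 15 ✓; site Cork ✗ (not Tampa) → not eligible.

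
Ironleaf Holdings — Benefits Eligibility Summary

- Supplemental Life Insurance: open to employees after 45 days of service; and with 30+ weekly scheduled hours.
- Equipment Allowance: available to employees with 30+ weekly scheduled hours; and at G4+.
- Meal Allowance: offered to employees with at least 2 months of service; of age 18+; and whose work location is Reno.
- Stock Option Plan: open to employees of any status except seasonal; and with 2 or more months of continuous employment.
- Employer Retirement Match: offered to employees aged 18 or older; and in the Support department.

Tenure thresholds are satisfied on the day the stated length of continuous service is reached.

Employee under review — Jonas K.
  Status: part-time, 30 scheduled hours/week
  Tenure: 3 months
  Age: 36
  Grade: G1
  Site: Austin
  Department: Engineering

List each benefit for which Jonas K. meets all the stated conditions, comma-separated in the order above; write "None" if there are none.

Supplemental Life Insurance — service 3 months ≥ 45 days ✓; 30 hrs/wk ≥ 30 ✓ → eligible.
Equipment Allowance — 30 hrs/wk ≥ 30 ✓; grade G1 < G4 ✗ → not eligible.
Meal Allowance — service 3 months ≥ 2 months ✓; age 36 ≥ 18 ✓; site Austin ✗ (not Reno) → not eligible.
Stock Option Plan — status part-time ✓ (not excluded); service 3 months ≥ 2 months ✓ → eligible.
Employer Retirement Match — age 36 ≥ 18 ✓; dept Engineering ✗ → not eligible.

Supplemental Life Insurance, Stock Option Plan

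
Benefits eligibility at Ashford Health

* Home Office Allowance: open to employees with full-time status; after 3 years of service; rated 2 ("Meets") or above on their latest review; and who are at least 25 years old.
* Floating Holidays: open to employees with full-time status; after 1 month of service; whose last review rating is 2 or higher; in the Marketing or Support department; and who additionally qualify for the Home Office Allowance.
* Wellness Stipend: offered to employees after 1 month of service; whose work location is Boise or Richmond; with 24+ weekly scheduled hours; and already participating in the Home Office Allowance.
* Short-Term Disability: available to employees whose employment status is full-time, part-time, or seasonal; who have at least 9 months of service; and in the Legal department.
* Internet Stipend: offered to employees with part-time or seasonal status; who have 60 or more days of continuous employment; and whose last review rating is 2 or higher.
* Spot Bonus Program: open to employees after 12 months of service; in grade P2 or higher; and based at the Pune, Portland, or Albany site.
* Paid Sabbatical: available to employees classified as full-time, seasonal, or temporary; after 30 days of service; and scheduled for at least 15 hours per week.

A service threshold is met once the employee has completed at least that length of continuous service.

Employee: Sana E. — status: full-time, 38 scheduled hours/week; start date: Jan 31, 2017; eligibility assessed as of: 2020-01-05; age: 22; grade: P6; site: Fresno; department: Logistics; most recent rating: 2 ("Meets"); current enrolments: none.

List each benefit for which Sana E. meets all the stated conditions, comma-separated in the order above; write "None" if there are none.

Service from Jan 31, 2017 to 2020-01-05: 1069 days.
Home Office Allowance — status full-time ✓; service 1069 days < 3 years (≈1095 days) ✗ → not eligible.
Floating Holidays — status full-time ✓; service 1069 days ≥ 1 month (≈30 days) ✓; rating 2 ≥ 2 ✓; dept Logistics ✗ → not eligible.
Wellness Stipend — service 1069 days ≥ 1 month (≈30 days) ✓; site Fresno ✗ (not Boise or Richmond) → not eligible.
Short-Term Disability — status full-time ✓; service 1069 days ≥ 9 months (≈270 days) ✓; dept Logistics ✗ → not eligible.
Internet Stipend — status full-time ✗ (requires part-time or seasonal) → not eligible.
Spot Bonus Program — service 1069 days ≥ 12 months (≈360 days) ✓; grade P6 ≥ P2 ✓; site Fresno ✗ (not Pune, Portland, or Albany) → not eligible.
Paid Sabbatical — status full-time ✓; service 1069 days ≥ 30 days ✓; 38 hrs/wk ≥ 15 ✓ → eligible.

Paid Sabbatical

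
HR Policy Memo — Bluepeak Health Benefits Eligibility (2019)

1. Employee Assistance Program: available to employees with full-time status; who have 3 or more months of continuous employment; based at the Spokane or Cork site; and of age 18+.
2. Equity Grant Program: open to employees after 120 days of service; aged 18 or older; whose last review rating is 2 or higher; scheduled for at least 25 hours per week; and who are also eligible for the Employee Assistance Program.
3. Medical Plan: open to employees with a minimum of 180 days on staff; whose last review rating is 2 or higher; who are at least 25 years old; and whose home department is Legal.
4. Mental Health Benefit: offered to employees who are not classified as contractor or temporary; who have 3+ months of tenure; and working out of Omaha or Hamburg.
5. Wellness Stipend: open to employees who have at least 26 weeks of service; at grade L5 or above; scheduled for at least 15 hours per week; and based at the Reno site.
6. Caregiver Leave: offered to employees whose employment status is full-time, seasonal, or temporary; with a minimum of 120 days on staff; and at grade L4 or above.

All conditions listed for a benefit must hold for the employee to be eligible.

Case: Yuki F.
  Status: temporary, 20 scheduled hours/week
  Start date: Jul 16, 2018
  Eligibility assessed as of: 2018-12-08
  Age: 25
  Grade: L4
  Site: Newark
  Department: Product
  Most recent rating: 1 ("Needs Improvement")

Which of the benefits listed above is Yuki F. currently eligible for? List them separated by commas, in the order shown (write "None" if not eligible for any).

Caregiver Leave

Service from Jul 16, 2018 to 2018-12-08: 145 days.
Employee Assistance Program — status temporary ✗ (requires full-time) → not eligible.
Equity Grant Program — service 145 days ≥ 120 days ✓; age 25 ≥ 18 ✓; rating 1 < 2 ✗ → not eligible.
Medical Plan — service 145 days < 180 days ✗ → not eligible.
Mental Health Benefit — status temporary ✗ (excluded) → not eligible.
Wellness Stipend — service 145 days < 26 weeks (≈182 days) ✗ → not eligible.
Caregiver Leave — status temporary ✓; service 145 days ≥ 120 days ✓; grade L4 ≥ L4 ✓ → eligible.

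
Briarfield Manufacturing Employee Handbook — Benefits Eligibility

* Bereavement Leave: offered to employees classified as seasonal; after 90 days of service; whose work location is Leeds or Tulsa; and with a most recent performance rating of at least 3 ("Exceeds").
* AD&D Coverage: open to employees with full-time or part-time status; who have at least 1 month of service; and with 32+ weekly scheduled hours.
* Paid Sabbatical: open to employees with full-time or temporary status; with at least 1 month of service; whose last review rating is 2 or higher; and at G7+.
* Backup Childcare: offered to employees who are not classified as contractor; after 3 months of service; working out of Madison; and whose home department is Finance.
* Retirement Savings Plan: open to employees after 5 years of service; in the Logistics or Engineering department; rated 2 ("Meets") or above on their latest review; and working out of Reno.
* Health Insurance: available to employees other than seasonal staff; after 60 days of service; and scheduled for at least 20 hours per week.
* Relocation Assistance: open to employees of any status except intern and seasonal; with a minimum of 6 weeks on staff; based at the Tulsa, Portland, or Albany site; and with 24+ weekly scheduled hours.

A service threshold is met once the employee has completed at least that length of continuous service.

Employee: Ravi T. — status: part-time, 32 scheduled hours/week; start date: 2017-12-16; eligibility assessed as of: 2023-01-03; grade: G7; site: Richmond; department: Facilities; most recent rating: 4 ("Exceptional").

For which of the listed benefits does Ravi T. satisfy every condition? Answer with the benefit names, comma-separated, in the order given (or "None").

AD&D Coverage, Health Insurance

Service from 2017-12-16 to 2023-01-03: 1844 days.
Bereavement Leave — status part-time ✗ (requires seasonal) → not eligible.
AD&D Coverage — status part-time ✓; service 1844 days ≥ 1 month (≈30 days) ✓; 32 hrs/wk ≥ 32 ✓ → eligible.
Paid Sabbatical — status part-time ✗ (requires full-time or temporary) → not eligible.
Backup Childcare — status part-time ✓ (not excluded); service 1844 days ≥ 3 months (≈90 days) ✓; site Richmond ✗ (not Madison) → not eligible.
Retirement Savings Plan — service 1844 days ≥ 5 years (≈1825 days) ✓; dept Facilities ✗ → not eligible.
Health Insurance — status part-time ✓ (not excluded); service 1844 days ≥ 60 days ✓; 32 hrs/wk ≥ 20 ✓ → eligible.
Relocation Assistance — status part-time ✓ (not excluded); service 1844 days ≥ 6 weeks (≈42 days) ✓; site Richmond ✗ (not Tulsa, Portland, or Albany) → not eligible.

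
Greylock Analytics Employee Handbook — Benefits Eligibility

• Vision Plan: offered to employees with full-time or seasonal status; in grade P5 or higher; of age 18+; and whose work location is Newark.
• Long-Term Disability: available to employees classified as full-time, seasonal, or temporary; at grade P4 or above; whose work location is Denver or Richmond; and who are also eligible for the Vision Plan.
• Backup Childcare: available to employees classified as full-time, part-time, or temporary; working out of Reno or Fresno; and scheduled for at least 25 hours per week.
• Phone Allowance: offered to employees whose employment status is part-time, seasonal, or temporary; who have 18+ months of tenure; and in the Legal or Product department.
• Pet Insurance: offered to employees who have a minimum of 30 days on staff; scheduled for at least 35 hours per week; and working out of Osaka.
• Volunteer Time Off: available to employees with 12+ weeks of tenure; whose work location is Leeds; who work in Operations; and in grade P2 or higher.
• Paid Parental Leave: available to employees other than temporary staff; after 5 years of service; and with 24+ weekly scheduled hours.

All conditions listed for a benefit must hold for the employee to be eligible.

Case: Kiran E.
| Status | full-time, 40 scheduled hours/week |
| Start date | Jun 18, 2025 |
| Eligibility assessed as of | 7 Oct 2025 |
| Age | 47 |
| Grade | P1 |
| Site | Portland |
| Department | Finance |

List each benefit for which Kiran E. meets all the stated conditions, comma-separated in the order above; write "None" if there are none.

None

Service from Jun 18, 2025 to 7 Oct 2025: 111 days.
Vision Plan — status full-time ✓; grade P1 < P5 ✗ → not eligible.
Long-Term Disability — status full-time ✓; grade P1 < P4 ✗ → not eligible.
Backup Childcare — status full-time ✓; site Portland ✗ (not Reno or Fresno) → not eligible.
Phone Allowance — status full-time ✗ (requires part-time, seasonal, or temporary) → not eligible.
Pet Insurance — service 111 days ≥ 30 days ✓; 40 hrs/wk ≥ 35 ✓; site Portland ✗ (not Osaka) → not eligible.
Volunteer Time Off — service 111 days ≥ 12 weeks (≈84 days) ✓; site Portland ✗ (not Leeds) → not eligible.
Paid Parental Leave — status full-time ✓ (not excluded); service 111 days < 5 years (≈1825 days) ✗ → not eligible.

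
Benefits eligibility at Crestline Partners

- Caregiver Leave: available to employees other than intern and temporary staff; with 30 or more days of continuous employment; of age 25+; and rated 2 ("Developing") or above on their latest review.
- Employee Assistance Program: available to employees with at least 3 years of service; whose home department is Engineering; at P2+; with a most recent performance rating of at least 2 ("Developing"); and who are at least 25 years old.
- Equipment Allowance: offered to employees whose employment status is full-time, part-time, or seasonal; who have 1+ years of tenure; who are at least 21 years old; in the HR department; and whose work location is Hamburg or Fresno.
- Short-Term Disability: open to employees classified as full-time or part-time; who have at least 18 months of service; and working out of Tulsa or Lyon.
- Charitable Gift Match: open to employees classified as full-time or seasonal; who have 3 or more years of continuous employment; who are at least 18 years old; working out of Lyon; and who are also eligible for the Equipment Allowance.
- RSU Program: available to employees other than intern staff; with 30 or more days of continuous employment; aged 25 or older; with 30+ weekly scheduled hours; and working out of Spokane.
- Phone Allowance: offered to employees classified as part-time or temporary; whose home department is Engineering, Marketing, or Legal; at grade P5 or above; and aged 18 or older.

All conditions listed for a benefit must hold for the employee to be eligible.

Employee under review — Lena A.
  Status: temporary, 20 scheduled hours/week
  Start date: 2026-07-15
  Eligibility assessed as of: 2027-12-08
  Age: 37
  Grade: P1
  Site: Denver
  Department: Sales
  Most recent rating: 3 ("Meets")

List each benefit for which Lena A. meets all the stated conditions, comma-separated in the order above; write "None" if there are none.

None

Service from 2026-07-15 to 2027-12-08: 511 days.
Caregiver Leave — status temporary ✗ (excluded) → not eligible.
Employee Assistance Program — service 511 days < 3 years (≈1095 days) ✗ → not eligible.
Equipment Allowance — status temporary ✗ (requires full-time, part-time, or seasonal) → not eligible.
Short-Term Disability — status temporary ✗ (requires full-time or part-time) → not eligible.
Charitable Gift Match — status temporary ✗ (requires full-time or seasonal) → not eligible.
RSU Program — status temporary ✓ (not excluded); service 511 days ≥ 30 days ✓; age 37 ≥ 25 ✓; 20 hrs/wk < 30 ✗ → not eligible.
Phone Allowance — status temporary ✓; dept Sales ✗ → not eligible.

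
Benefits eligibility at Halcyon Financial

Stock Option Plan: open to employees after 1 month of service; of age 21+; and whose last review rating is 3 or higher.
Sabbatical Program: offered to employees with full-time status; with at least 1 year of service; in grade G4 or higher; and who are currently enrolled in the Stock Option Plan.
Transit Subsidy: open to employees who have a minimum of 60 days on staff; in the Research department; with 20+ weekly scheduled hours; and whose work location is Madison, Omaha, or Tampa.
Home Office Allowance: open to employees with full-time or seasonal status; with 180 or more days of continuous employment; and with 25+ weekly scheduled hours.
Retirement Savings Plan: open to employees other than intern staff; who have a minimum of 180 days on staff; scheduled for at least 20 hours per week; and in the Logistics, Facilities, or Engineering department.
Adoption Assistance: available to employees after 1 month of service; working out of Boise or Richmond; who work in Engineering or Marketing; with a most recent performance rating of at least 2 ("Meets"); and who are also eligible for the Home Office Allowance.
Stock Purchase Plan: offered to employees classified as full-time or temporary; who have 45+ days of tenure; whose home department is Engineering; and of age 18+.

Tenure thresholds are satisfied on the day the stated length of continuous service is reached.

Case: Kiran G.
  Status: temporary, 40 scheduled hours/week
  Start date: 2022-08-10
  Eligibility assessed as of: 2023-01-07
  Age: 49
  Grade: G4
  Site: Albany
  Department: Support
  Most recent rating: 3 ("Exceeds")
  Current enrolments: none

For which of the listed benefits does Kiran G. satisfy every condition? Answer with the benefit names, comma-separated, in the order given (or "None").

Stock Option Plan

Service from 2022-08-10 to 2023-01-07: 150 days.
Stock Option Plan — service 150 days ≥ 1 month (≈30 days) ✓; age 49 ≥ 21 ✓; rating 3 ≥ 3 ✓ → eligible.
Sabbatical Program — status temporary ✗ (requires full-time) → not eligible.
Transit Subsidy — service 150 days ≥ 60 days ✓; dept Support ✗ → not eligible.
Home Office Allowance — status temporary ✗ (requires full-time or seasonal) → not eligible.
Retirement Savings Plan — status temporary ✓ (not excluded); service 150 days < 180 days ✗ → not eligible.
Adoption Assistance — service 150 days ≥ 1 month (≈30 days) ✓; site Albany ✗ (not Boise or Richmond) → not eligible.
Stock Purchase Plan — status temporary ✓; service 150 days ≥ 45 days ✓; dept Support ✗ → not eligible.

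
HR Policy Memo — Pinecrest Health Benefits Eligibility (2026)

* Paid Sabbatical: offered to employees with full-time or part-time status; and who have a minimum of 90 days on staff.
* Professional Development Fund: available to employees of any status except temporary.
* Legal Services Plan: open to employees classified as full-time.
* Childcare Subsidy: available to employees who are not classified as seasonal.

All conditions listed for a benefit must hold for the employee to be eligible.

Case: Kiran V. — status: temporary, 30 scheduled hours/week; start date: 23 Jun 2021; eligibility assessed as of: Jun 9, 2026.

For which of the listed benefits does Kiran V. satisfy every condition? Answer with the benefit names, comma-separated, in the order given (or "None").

Childcare Subsidy

Service from 23 Jun 2021 to Jun 9, 2026: 1812 days.
Paid Sabbatical — status temporary ✗ (requires full-time or part-time) → not eligible.
Professional Development Fund — status temporary ✗ (excluded) → not eligible.
Legal Services Plan — status temporary ✗ (requires full-time) → not eligible.
Childcare Subsidy — status temporary ✓ (not excluded) → eligible.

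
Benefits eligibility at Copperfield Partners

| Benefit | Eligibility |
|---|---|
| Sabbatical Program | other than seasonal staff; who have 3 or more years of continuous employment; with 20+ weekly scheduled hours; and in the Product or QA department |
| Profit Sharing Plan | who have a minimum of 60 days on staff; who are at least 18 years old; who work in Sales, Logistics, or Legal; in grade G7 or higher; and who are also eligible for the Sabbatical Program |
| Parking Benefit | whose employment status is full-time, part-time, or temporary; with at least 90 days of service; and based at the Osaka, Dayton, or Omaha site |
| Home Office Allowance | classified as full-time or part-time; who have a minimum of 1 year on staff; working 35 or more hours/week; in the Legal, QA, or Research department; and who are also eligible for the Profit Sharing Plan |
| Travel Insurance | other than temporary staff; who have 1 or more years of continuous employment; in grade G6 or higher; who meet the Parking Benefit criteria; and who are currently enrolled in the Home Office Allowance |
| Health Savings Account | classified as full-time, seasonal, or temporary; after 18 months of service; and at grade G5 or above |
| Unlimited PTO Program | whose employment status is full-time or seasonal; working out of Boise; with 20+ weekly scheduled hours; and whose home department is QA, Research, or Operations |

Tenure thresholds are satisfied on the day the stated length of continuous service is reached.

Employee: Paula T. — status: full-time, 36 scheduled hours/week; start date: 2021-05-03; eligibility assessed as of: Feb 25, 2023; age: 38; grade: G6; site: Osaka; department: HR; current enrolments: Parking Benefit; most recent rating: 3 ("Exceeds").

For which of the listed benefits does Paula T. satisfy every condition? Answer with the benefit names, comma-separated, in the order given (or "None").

Service from 2021-05-03 to Feb 25, 2023: 663 days.
Sabbatical Program — status full-time ✓ (not excluded); service 663 days < 3 years (≈1095 days) ✗ → not eligible.
Profit Sharing Plan — service 663 days ≥ 60 days ✓; age 38 ≥ 18 ✓; dept HR ✗ → not eligible.
Parking Benefit — status full-time ✓; service 663 days ≥ 90 days ✓; site Osaka ✓ → eligible.
Home Office Allowance — status full-time ✓; service 663 days ≥ 1 year (≈365 days) ✓; 36 hrs/wk ≥ 35 ✓; dept HR ✗ → not eligible.
Travel Insurance — status full-time ✓ (not excluded); service 663 days ≥ 1 year (≈365 days) ✓; grade G6 ≥ G6 ✓; eligible for Parking Benefit ✓; not enrolled in Home Office Allowance ✗ → not eligible.
Health Savings Account — status full-time ✓; service 663 days ≥ 18 months (≈540 days) ✓; grade G6 ≥ G5 ✓ → eligible.
Unlimited PTO Program — status full-time ✓; site Osaka ✗ (not Boise) → not eligible.

Parking Benefit, Health Savings Account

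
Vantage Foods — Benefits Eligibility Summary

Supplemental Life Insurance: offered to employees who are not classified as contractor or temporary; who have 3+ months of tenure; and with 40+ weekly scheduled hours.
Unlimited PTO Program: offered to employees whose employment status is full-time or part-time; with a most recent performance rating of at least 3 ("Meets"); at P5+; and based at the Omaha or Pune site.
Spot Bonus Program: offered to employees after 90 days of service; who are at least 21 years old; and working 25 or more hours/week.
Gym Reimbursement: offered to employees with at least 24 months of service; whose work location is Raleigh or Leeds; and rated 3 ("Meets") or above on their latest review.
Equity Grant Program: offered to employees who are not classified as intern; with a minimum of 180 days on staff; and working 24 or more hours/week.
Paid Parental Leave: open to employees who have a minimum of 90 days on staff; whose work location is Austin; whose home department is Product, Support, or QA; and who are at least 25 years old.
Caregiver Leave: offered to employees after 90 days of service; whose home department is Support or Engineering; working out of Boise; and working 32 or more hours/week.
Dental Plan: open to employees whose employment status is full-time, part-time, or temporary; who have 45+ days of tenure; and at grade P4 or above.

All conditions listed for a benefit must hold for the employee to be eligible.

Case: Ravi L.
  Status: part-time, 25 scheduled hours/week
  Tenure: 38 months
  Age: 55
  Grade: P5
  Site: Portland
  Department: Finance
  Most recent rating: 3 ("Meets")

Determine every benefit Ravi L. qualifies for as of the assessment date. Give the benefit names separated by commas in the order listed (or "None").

Supplemental Life Insurance — status part-time ✓ (not excluded); service 38 months ≥ 3 months ✓; 25 hrs/wk < 40 ✗ → not eligible.
Unlimited PTO Program — status part-time ✓; rating 3 ≥ 3 ✓; grade P5 ≥ P5 ✓; site Portland ✗ (not Omaha or Pune) → not eligible.
Spot Bonus Program — service 38 months ≥ 90 days ✓; age 55 ≥ 21 ✓; 25 hrs/wk ≥ 25 ✓ → eligible.
Gym Reimbursement — service 38 months ≥ 24 months ✓; site Portland ✗ (not Raleigh or Leeds) → not eligible.
Equity Grant Program — status part-time ✓ (not excluded); service 38 months ≥ 180 days ✓; 25 hrs/wk ≥ 24 ✓ → eligible.
Paid Parental Leave — service 38 months ≥ 90 days ✓; site Portland ✗ (not Austin) → not eligible.
Caregiver Leave — service 38 months ≥ 90 days ✓; dept Finance ✗ → not eligible.
Dental Plan — status part-time ✓; service 38 months ≥ 45 days ✓; grade P5 ≥ P4 ✓ → eligible.

Spot Bonus Program, Equity Grant Program, Dental Plan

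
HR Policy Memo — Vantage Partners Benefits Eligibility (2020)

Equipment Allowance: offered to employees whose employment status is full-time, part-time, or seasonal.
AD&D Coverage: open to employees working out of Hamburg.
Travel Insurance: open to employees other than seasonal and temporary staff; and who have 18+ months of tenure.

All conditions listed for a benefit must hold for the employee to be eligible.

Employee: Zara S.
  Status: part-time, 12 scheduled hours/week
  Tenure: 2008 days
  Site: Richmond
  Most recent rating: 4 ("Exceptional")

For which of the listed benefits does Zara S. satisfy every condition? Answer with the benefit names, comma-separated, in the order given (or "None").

Equipment Allowance — status part-time ✓ → eligible.
AD&D Coverage — site Richmond ✗ (not Hamburg) → not eligible.
Travel Insurance — status part-time ✓ (not excluded); service 2008 days ≥ 18 months (≈540 days) ✓ → eligible.

Equipment Allowance, Travel Insurance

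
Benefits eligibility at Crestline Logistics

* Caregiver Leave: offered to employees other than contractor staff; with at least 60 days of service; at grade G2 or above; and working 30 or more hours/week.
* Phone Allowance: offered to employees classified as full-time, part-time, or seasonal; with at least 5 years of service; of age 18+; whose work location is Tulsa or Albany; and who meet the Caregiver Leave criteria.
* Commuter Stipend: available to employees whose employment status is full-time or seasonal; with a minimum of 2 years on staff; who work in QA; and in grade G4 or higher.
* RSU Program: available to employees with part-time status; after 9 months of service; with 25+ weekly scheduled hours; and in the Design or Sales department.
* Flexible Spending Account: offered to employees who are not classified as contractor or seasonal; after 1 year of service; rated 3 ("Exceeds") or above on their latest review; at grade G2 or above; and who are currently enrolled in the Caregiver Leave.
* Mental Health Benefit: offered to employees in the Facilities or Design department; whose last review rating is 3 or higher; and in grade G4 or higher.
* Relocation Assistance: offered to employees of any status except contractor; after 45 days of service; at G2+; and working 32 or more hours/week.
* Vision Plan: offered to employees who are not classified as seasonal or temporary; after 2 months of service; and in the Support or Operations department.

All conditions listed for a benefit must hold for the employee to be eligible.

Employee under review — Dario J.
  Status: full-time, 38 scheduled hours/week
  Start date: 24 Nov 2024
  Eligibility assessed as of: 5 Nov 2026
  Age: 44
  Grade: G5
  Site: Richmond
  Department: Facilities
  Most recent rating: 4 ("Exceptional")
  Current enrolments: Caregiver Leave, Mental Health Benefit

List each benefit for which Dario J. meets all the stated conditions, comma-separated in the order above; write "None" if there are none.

Caregiver Leave, Flexible Spending Account, Mental Health Benefit, Relocation Assistance

Service from 24 Nov 2024 to 5 Nov 2026: 711 days.
Caregiver Leave — status full-time ✓ (not excluded); service 711 days ≥ 60 days ✓; grade G5 ≥ G2 ✓; 38 hrs/wk ≥ 30 ✓ → eligible.
Phone Allowance — status full-time ✓; service 711 days < 5 years (≈1825 days) ✗ → not eligible.
Commuter Stipend — status full-time ✓; service 711 days < 2 years (≈730 days) ✗ → not eligible.
RSU Program — status full-time ✗ (requires part-time) → not eligible.
Flexible Spending Account — status full-time ✓ (not excluded); service 711 days ≥ 1 year (≈365 days) ✓; rating 4 ≥ 3 ✓; grade G5 ≥ G2 ✓; enrolled in Caregiver Leave ✓ → eligible.
Mental Health Benefit — dept Facilities ✓; rating 4 ≥ 3 ✓; grade G5 ≥ G4 ✓ → eligible.
Relocation Assistance — status full-time ✓ (not excluded); service 711 days ≥ 45 days ✓; grade G5 ≥ G2 ✓; 38 hrs/wk ≥ 32 ✓ → eligible.
Vision Plan — status full-time ✓ (not excluded); service 711 days ≥ 2 months (≈60 days) ✓; dept Facilities ✗ → not eligible.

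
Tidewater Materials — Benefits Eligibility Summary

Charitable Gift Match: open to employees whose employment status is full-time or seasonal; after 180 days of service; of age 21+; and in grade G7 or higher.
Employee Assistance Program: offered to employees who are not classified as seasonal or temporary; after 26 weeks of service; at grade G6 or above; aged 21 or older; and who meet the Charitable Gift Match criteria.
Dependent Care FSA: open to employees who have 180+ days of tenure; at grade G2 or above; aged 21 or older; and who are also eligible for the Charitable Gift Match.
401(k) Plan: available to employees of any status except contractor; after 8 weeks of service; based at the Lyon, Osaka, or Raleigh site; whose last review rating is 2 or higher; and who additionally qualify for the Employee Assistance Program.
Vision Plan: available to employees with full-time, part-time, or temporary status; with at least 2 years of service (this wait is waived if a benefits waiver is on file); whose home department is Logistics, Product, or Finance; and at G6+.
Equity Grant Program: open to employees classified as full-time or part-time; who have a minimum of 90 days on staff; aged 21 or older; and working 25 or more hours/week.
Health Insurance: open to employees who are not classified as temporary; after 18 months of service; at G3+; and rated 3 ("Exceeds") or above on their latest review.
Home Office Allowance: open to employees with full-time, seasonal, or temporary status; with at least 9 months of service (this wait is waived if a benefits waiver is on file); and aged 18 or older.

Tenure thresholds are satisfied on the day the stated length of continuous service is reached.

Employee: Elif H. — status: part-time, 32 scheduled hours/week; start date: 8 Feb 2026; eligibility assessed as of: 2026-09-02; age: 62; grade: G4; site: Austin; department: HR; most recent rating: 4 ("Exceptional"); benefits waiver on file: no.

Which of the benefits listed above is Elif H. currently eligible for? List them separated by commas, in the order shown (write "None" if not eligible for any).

Equity Grant Program

Service from 8 Feb 2026 to 2026-09-02: 206 days.
Charitable Gift Match — status part-time ✗ (requires full-time or seasonal) → not eligible.
Employee Assistance Program — status part-time ✓ (not excluded); service 206 days ≥ 26 weeks (≈182 days) ✓; grade G4 < G6 ✗ → not eligible.
Dependent Care FSA — service 206 days ≥ 180 days ✓; grade G4 ≥ G2 ✓; age 62 ≥ 21 ✓; not eligible for Charitable Gift Match ✗ → not eligible.
401(k) Plan — status part-time ✓ (not excluded); service 206 days ≥ 8 weeks (≈56 days) ✓; site Austin ✗ (not Lyon, Osaka, or Raleigh) → not eligible.
Vision Plan — status part-time ✓; no waiver, service 206 days < 2 years (≈730 days) ✗ → not eligible.
Equity Grant Program — status part-time ✓; service 206 days ≥ 90 days ✓; age 62 ≥ 21 ✓; 32 hrs/wk ≥ 25 ✓ → eligible.
Health Insurance — status part-time ✓ (not excluded); service 206 days < 18 months (≈540 days) ✗ → not eligible.
Home Office Allowance — status part-time ✗ (requires full-time, seasonal, or temporary) → not eligible.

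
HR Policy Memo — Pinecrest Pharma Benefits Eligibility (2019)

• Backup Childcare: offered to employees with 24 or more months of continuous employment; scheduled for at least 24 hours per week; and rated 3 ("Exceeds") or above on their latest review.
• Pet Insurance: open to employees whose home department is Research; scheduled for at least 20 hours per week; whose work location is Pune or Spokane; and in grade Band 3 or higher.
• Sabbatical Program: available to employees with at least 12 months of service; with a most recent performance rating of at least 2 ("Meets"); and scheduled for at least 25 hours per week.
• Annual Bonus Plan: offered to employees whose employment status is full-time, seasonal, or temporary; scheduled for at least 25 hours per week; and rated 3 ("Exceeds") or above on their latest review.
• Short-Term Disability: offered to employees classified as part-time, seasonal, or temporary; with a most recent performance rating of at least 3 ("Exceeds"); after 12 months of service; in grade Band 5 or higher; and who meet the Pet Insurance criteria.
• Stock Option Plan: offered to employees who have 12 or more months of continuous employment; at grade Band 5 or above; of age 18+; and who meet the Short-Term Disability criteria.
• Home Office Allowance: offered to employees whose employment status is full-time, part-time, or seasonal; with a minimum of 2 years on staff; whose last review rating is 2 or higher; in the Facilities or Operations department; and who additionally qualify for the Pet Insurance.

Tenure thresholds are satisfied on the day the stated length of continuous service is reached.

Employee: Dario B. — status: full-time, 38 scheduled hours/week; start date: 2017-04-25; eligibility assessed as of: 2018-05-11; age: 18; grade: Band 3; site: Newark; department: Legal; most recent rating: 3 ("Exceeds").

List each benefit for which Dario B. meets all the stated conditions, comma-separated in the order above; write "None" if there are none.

Service from 2017-04-25 to 2018-05-11: 381 days.
Backup Childcare — service 381 days < 24 months (≈720 days) ✗ → not eligible.
Pet Insurance — dept Legal ✗ → not eligible.
Sabbatical Program — service 381 days ≥ 12 months (≈360 days) ✓; rating 3 ≥ 2 ✓; 38 hrs/wk ≥ 25 ✓ → eligible.
Annual Bonus Plan — status full-time ✓; 38 hrs/wk ≥ 25 ✓; rating 3 ≥ 3 ✓ → eligible.
Short-Term Disability — status full-time ✗ (requires part-time, seasonal, or temporary) → not eligible.
Stock Option Plan — service 381 days ≥ 12 months (≈360 days) ✓; grade Band 3 < Band 5 ✗ → not eligible.
Home Office Allowance — status full-time ✓; service 381 days < 2 years (≈730 days) ✗ → not eligible.

Sabbatical Program, Annual Bonus Plan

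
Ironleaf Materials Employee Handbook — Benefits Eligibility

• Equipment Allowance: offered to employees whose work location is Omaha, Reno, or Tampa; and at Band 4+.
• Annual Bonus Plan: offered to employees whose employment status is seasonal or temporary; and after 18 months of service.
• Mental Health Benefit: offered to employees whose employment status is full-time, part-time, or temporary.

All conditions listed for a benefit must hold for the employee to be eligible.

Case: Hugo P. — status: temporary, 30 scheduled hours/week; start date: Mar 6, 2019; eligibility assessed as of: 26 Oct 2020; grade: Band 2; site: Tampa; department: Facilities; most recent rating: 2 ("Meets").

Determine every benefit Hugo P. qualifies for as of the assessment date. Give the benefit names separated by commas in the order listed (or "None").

Service from Mar 6, 2019 to 26 Oct 2020: 600 days.
Equipment Allowance — site Tampa ✓; grade Band 2 < Band 4 ✗ → not eligible.
Annual Bonus Plan — status temporary ✓; service 600 days ≥ 18 months (≈540 days) ✓ → eligible.
Mental Health Benefit — status temporary ✓ → eligible.

Annual Bonus Plan, Mental Health Benefit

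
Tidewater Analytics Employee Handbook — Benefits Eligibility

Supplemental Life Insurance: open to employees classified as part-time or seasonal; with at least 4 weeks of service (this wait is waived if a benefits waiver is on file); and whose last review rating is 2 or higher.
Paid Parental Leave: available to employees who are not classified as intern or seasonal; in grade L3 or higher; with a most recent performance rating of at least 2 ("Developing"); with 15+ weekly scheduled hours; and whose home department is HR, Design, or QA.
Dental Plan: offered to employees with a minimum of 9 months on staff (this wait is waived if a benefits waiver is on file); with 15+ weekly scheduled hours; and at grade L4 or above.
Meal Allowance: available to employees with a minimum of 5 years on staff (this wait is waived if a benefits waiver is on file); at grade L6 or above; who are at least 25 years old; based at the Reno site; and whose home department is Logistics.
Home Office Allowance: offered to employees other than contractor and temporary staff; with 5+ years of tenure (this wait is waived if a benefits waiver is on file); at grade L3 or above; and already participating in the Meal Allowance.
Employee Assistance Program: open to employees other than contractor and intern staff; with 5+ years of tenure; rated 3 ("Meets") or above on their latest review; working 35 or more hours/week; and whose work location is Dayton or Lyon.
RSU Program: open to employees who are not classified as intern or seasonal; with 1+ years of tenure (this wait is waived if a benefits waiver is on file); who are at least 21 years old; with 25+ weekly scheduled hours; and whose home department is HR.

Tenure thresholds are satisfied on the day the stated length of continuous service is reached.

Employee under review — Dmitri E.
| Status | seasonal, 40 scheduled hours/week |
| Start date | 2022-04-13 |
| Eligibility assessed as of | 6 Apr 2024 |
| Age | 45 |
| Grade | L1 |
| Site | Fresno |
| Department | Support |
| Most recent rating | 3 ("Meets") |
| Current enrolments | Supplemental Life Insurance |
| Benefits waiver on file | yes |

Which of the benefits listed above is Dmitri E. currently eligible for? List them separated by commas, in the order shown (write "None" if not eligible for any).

Service from 2022-04-13 to 6 Apr 2024: 724 days.
Supplemental Life Insurance — status seasonal ✓; benefits waiver on file ✓; rating 3 ≥ 2 ✓ → eligible.
Paid Parental Leave — status seasonal ✗ (excluded) → not eligible.
Dental Plan — benefits waiver on file ✓; 40 hrs/wk ≥ 15 ✓; grade L1 < L4 ✗ → not eligible.
Meal Allowance — benefits waiver on file ✓; grade L1 < L6 ✗ → not eligible.
Home Office Allowance — status seasonal ✓ (not excluded); benefits waiver on file ✓; grade L1 < L3 ✗ → not eligible.
Employee Assistance Program — status seasonal ✓ (not excluded); service 724 days < 5 years (≈1825 days) ✗ → not eligible.
RSU Program — status seasonal ✗ (excluded) → not eligible.

Supplemental Life Insurance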